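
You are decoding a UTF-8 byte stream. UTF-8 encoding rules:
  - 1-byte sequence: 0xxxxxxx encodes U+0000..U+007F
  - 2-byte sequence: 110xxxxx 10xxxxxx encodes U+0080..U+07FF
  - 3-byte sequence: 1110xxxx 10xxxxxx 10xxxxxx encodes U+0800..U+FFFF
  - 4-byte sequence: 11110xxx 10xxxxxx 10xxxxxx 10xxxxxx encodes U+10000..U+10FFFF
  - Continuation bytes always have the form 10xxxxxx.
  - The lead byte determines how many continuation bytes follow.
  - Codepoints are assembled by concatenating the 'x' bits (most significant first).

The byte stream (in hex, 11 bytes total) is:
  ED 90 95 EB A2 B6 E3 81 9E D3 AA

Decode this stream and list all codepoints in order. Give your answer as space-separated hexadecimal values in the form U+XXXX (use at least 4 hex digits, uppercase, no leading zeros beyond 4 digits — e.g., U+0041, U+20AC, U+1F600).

Answer: U+D415 U+B8B6 U+305E U+04EA

Derivation:
Byte[0]=ED: 3-byte lead, need 2 cont bytes. acc=0xD
Byte[1]=90: continuation. acc=(acc<<6)|0x10=0x350
Byte[2]=95: continuation. acc=(acc<<6)|0x15=0xD415
Completed: cp=U+D415 (starts at byte 0)
Byte[3]=EB: 3-byte lead, need 2 cont bytes. acc=0xB
Byte[4]=A2: continuation. acc=(acc<<6)|0x22=0x2E2
Byte[5]=B6: continuation. acc=(acc<<6)|0x36=0xB8B6
Completed: cp=U+B8B6 (starts at byte 3)
Byte[6]=E3: 3-byte lead, need 2 cont bytes. acc=0x3
Byte[7]=81: continuation. acc=(acc<<6)|0x01=0xC1
Byte[8]=9E: continuation. acc=(acc<<6)|0x1E=0x305E
Completed: cp=U+305E (starts at byte 6)
Byte[9]=D3: 2-byte lead, need 1 cont bytes. acc=0x13
Byte[10]=AA: continuation. acc=(acc<<6)|0x2A=0x4EA
Completed: cp=U+04EA (starts at byte 9)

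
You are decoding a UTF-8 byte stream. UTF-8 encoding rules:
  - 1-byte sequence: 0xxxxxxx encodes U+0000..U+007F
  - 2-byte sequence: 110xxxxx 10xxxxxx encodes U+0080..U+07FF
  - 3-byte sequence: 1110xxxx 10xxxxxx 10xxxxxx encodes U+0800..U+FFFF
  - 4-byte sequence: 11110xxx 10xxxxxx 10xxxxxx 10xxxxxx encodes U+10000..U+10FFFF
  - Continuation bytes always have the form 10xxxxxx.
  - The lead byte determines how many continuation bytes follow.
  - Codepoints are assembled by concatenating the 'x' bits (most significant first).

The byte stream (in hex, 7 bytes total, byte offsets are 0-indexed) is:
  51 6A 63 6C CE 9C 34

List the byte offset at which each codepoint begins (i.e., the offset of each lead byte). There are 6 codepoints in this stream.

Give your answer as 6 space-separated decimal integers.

Byte[0]=51: 1-byte ASCII. cp=U+0051
Byte[1]=6A: 1-byte ASCII. cp=U+006A
Byte[2]=63: 1-byte ASCII. cp=U+0063
Byte[3]=6C: 1-byte ASCII. cp=U+006C
Byte[4]=CE: 2-byte lead, need 1 cont bytes. acc=0xE
Byte[5]=9C: continuation. acc=(acc<<6)|0x1C=0x39C
Completed: cp=U+039C (starts at byte 4)
Byte[6]=34: 1-byte ASCII. cp=U+0034

Answer: 0 1 2 3 4 6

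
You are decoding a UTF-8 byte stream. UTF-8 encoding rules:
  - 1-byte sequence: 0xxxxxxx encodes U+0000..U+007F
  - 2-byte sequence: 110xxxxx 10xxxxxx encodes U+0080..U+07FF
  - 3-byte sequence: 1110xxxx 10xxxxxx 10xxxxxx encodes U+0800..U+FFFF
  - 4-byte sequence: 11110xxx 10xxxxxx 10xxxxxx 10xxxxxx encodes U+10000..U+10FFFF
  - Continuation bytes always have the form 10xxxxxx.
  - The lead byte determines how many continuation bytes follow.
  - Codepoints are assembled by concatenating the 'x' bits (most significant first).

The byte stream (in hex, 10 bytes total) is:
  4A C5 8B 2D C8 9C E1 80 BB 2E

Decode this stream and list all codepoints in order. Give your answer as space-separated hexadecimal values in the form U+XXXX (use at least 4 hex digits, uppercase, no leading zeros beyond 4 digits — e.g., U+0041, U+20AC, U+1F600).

Answer: U+004A U+014B U+002D U+021C U+103B U+002E

Derivation:
Byte[0]=4A: 1-byte ASCII. cp=U+004A
Byte[1]=C5: 2-byte lead, need 1 cont bytes. acc=0x5
Byte[2]=8B: continuation. acc=(acc<<6)|0x0B=0x14B
Completed: cp=U+014B (starts at byte 1)
Byte[3]=2D: 1-byte ASCII. cp=U+002D
Byte[4]=C8: 2-byte lead, need 1 cont bytes. acc=0x8
Byte[5]=9C: continuation. acc=(acc<<6)|0x1C=0x21C
Completed: cp=U+021C (starts at byte 4)
Byte[6]=E1: 3-byte lead, need 2 cont bytes. acc=0x1
Byte[7]=80: continuation. acc=(acc<<6)|0x00=0x40
Byte[8]=BB: continuation. acc=(acc<<6)|0x3B=0x103B
Completed: cp=U+103B (starts at byte 6)
Byte[9]=2E: 1-byte ASCII. cp=U+002E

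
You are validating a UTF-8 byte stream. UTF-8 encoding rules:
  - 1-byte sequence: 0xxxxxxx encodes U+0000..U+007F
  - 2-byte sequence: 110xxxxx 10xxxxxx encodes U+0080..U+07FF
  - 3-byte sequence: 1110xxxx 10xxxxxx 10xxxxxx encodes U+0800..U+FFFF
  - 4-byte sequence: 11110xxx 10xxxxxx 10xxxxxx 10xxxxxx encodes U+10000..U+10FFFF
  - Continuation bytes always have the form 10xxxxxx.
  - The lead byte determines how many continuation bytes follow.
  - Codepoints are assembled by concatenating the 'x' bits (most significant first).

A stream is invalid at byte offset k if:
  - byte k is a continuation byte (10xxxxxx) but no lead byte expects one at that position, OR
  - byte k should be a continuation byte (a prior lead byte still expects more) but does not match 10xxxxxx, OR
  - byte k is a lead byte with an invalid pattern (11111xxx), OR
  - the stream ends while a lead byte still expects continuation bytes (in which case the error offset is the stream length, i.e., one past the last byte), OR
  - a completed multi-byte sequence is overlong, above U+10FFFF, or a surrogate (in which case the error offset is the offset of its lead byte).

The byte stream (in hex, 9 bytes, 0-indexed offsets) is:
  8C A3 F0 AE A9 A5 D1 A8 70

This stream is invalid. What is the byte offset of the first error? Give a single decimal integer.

Answer: 0

Derivation:
Byte[0]=8C: INVALID lead byte (not 0xxx/110x/1110/11110)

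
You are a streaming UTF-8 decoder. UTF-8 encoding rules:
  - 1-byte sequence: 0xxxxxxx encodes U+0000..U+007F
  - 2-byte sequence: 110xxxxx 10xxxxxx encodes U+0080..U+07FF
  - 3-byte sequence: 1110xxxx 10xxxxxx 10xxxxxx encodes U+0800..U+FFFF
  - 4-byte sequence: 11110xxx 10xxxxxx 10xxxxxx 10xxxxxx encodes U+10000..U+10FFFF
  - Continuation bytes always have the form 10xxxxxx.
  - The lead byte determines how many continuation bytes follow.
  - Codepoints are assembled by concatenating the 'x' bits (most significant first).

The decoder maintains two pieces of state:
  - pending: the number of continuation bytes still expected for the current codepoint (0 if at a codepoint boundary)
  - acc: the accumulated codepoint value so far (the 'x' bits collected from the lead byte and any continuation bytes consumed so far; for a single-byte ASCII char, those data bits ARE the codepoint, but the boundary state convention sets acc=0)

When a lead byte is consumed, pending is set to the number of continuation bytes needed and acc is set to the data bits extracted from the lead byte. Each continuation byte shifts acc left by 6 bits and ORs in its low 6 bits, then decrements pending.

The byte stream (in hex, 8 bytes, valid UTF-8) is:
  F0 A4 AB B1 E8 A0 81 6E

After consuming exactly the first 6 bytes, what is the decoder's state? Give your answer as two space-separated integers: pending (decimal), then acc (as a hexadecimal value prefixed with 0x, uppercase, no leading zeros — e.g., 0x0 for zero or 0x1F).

Answer: 1 0x220

Derivation:
Byte[0]=F0: 4-byte lead. pending=3, acc=0x0
Byte[1]=A4: continuation. acc=(acc<<6)|0x24=0x24, pending=2
Byte[2]=AB: continuation. acc=(acc<<6)|0x2B=0x92B, pending=1
Byte[3]=B1: continuation. acc=(acc<<6)|0x31=0x24AF1, pending=0
Byte[4]=E8: 3-byte lead. pending=2, acc=0x8
Byte[5]=A0: continuation. acc=(acc<<6)|0x20=0x220, pending=1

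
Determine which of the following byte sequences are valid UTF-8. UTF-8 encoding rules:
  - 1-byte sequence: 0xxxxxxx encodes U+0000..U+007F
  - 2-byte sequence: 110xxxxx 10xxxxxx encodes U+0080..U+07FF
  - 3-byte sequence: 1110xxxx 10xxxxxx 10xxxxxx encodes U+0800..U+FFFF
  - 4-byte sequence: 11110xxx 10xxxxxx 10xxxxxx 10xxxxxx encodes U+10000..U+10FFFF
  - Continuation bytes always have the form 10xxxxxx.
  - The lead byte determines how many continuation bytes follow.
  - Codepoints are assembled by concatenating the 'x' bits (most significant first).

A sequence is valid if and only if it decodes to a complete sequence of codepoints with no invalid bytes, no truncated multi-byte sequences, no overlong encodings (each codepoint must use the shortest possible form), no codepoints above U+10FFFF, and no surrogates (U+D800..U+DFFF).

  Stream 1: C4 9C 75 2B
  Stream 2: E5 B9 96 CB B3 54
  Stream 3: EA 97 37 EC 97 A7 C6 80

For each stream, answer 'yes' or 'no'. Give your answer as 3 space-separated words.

Stream 1: decodes cleanly. VALID
Stream 2: decodes cleanly. VALID
Stream 3: error at byte offset 2. INVALID

Answer: yes yes no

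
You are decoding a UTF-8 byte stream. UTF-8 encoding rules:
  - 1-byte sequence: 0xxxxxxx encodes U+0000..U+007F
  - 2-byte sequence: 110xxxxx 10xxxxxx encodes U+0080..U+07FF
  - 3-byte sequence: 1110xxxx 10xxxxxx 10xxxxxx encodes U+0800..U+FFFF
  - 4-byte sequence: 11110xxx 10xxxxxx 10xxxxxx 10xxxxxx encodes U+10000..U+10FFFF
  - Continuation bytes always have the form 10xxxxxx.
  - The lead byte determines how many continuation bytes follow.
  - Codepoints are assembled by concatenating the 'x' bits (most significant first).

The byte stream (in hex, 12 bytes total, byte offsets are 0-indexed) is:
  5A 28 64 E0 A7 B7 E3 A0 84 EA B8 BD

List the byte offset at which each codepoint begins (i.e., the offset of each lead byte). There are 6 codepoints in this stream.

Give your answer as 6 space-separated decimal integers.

Byte[0]=5A: 1-byte ASCII. cp=U+005A
Byte[1]=28: 1-byte ASCII. cp=U+0028
Byte[2]=64: 1-byte ASCII. cp=U+0064
Byte[3]=E0: 3-byte lead, need 2 cont bytes. acc=0x0
Byte[4]=A7: continuation. acc=(acc<<6)|0x27=0x27
Byte[5]=B7: continuation. acc=(acc<<6)|0x37=0x9F7
Completed: cp=U+09F7 (starts at byte 3)
Byte[6]=E3: 3-byte lead, need 2 cont bytes. acc=0x3
Byte[7]=A0: continuation. acc=(acc<<6)|0x20=0xE0
Byte[8]=84: continuation. acc=(acc<<6)|0x04=0x3804
Completed: cp=U+3804 (starts at byte 6)
Byte[9]=EA: 3-byte lead, need 2 cont bytes. acc=0xA
Byte[10]=B8: continuation. acc=(acc<<6)|0x38=0x2B8
Byte[11]=BD: continuation. acc=(acc<<6)|0x3D=0xAE3D
Completed: cp=U+AE3D (starts at byte 9)

Answer: 0 1 2 3 6 9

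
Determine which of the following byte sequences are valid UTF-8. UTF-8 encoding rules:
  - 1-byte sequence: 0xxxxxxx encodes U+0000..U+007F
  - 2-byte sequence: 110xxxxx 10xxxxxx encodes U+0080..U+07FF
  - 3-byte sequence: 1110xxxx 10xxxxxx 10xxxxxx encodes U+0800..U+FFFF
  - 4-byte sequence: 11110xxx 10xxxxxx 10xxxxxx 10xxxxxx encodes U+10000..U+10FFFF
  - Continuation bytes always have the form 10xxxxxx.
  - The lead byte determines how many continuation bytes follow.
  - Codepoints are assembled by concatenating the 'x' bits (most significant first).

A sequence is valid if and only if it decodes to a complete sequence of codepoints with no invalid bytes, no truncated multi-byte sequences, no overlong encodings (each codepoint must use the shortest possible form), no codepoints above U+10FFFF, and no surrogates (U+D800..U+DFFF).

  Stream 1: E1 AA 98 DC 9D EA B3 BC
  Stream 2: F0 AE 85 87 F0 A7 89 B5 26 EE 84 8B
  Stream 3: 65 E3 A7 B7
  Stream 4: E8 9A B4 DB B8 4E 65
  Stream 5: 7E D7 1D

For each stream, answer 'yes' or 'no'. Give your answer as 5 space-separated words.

Answer: yes yes yes yes no

Derivation:
Stream 1: decodes cleanly. VALID
Stream 2: decodes cleanly. VALID
Stream 3: decodes cleanly. VALID
Stream 4: decodes cleanly. VALID
Stream 5: error at byte offset 2. INVALID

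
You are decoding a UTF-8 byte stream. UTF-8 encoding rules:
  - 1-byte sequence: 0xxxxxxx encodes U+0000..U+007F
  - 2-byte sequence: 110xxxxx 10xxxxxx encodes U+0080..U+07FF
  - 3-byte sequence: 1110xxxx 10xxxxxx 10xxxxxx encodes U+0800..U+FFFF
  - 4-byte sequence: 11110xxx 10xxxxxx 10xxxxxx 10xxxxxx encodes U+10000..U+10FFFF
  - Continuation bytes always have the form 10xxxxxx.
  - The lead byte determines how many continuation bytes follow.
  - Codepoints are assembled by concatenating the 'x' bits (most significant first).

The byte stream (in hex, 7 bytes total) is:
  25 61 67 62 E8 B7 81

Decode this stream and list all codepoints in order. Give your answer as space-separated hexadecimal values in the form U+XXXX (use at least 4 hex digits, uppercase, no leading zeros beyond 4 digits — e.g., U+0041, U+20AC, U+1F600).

Answer: U+0025 U+0061 U+0067 U+0062 U+8DC1

Derivation:
Byte[0]=25: 1-byte ASCII. cp=U+0025
Byte[1]=61: 1-byte ASCII. cp=U+0061
Byte[2]=67: 1-byte ASCII. cp=U+0067
Byte[3]=62: 1-byte ASCII. cp=U+0062
Byte[4]=E8: 3-byte lead, need 2 cont bytes. acc=0x8
Byte[5]=B7: continuation. acc=(acc<<6)|0x37=0x237
Byte[6]=81: continuation. acc=(acc<<6)|0x01=0x8DC1
Completed: cp=U+8DC1 (starts at byte 4)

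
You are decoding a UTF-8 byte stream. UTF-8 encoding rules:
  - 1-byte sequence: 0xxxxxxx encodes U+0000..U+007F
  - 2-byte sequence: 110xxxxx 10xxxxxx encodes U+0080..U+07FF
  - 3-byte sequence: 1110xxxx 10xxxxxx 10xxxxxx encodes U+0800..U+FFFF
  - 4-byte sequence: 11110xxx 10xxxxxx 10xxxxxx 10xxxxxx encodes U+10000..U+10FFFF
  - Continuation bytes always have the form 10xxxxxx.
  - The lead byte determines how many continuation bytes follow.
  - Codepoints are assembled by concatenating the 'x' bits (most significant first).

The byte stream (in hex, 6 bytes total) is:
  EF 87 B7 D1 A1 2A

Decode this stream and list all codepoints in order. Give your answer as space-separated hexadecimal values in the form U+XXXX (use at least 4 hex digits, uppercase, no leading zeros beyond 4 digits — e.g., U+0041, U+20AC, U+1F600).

Answer: U+F1F7 U+0461 U+002A

Derivation:
Byte[0]=EF: 3-byte lead, need 2 cont bytes. acc=0xF
Byte[1]=87: continuation. acc=(acc<<6)|0x07=0x3C7
Byte[2]=B7: continuation. acc=(acc<<6)|0x37=0xF1F7
Completed: cp=U+F1F7 (starts at byte 0)
Byte[3]=D1: 2-byte lead, need 1 cont bytes. acc=0x11
Byte[4]=A1: continuation. acc=(acc<<6)|0x21=0x461
Completed: cp=U+0461 (starts at byte 3)
Byte[5]=2A: 1-byte ASCII. cp=U+002A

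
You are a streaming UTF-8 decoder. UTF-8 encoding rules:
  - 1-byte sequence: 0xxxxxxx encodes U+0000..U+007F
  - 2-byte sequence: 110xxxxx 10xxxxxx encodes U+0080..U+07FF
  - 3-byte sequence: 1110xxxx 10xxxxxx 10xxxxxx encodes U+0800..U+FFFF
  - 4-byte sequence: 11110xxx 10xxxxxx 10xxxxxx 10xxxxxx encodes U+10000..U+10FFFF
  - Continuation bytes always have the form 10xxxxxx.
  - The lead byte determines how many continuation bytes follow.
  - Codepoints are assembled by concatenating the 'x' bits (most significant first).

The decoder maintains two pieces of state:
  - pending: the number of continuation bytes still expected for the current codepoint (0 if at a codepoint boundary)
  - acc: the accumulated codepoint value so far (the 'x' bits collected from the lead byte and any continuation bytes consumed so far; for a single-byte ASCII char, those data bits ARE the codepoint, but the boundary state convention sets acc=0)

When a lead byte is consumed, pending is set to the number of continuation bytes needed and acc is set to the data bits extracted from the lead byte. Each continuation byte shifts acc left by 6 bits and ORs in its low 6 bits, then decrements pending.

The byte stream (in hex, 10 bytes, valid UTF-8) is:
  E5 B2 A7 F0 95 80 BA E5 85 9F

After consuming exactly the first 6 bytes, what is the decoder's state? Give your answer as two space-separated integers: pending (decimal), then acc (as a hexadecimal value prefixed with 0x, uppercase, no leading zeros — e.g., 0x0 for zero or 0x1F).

Answer: 1 0x540

Derivation:
Byte[0]=E5: 3-byte lead. pending=2, acc=0x5
Byte[1]=B2: continuation. acc=(acc<<6)|0x32=0x172, pending=1
Byte[2]=A7: continuation. acc=(acc<<6)|0x27=0x5CA7, pending=0
Byte[3]=F0: 4-byte lead. pending=3, acc=0x0
Byte[4]=95: continuation. acc=(acc<<6)|0x15=0x15, pending=2
Byte[5]=80: continuation. acc=(acc<<6)|0x00=0x540, pending=1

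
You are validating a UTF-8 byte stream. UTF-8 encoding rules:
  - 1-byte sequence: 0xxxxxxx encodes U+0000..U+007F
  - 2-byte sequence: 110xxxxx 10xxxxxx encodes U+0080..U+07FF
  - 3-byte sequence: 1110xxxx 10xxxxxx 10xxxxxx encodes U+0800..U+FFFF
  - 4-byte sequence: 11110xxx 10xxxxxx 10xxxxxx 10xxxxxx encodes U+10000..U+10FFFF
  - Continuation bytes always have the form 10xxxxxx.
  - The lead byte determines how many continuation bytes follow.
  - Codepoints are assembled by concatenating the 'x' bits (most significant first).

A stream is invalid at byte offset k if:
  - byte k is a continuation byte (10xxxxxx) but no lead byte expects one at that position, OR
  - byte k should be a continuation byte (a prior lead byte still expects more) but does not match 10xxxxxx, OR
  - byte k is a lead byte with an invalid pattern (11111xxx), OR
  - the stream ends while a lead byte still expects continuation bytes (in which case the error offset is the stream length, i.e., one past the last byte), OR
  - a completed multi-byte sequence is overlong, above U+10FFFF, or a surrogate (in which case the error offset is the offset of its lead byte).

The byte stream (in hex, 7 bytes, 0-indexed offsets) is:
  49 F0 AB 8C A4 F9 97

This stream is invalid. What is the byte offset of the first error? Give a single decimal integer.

Answer: 5

Derivation:
Byte[0]=49: 1-byte ASCII. cp=U+0049
Byte[1]=F0: 4-byte lead, need 3 cont bytes. acc=0x0
Byte[2]=AB: continuation. acc=(acc<<6)|0x2B=0x2B
Byte[3]=8C: continuation. acc=(acc<<6)|0x0C=0xACC
Byte[4]=A4: continuation. acc=(acc<<6)|0x24=0x2B324
Completed: cp=U+2B324 (starts at byte 1)
Byte[5]=F9: INVALID lead byte (not 0xxx/110x/1110/11110)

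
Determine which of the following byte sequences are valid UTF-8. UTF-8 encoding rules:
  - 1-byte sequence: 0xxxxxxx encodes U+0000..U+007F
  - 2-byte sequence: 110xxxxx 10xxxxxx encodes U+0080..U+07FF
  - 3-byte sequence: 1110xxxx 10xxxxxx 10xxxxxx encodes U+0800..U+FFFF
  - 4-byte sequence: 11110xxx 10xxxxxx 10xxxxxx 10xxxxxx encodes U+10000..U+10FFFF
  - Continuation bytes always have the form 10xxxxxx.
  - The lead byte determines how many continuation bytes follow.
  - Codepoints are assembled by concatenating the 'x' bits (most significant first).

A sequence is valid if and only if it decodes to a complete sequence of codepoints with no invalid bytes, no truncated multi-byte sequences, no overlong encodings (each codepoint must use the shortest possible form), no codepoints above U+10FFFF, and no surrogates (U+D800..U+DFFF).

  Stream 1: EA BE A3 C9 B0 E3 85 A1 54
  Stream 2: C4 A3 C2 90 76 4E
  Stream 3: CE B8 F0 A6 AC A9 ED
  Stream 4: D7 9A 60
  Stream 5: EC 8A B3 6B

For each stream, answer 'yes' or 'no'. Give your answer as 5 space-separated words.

Answer: yes yes no yes yes

Derivation:
Stream 1: decodes cleanly. VALID
Stream 2: decodes cleanly. VALID
Stream 3: error at byte offset 7. INVALID
Stream 4: decodes cleanly. VALID
Stream 5: decodes cleanly. VALID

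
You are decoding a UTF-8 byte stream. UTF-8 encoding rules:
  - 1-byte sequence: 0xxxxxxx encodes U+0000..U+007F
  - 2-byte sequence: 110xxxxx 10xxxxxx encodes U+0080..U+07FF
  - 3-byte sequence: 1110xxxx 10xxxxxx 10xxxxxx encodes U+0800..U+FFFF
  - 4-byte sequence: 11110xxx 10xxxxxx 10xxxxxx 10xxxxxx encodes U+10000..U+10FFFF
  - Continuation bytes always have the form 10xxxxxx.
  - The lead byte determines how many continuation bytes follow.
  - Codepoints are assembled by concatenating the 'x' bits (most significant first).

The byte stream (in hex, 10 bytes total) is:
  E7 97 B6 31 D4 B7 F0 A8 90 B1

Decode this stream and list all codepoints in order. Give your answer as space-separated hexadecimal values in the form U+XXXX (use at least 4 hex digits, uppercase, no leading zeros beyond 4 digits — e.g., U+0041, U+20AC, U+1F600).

Byte[0]=E7: 3-byte lead, need 2 cont bytes. acc=0x7
Byte[1]=97: continuation. acc=(acc<<6)|0x17=0x1D7
Byte[2]=B6: continuation. acc=(acc<<6)|0x36=0x75F6
Completed: cp=U+75F6 (starts at byte 0)
Byte[3]=31: 1-byte ASCII. cp=U+0031
Byte[4]=D4: 2-byte lead, need 1 cont bytes. acc=0x14
Byte[5]=B7: continuation. acc=(acc<<6)|0x37=0x537
Completed: cp=U+0537 (starts at byte 4)
Byte[6]=F0: 4-byte lead, need 3 cont bytes. acc=0x0
Byte[7]=A8: continuation. acc=(acc<<6)|0x28=0x28
Byte[8]=90: continuation. acc=(acc<<6)|0x10=0xA10
Byte[9]=B1: continuation. acc=(acc<<6)|0x31=0x28431
Completed: cp=U+28431 (starts at byte 6)

Answer: U+75F6 U+0031 U+0537 U+28431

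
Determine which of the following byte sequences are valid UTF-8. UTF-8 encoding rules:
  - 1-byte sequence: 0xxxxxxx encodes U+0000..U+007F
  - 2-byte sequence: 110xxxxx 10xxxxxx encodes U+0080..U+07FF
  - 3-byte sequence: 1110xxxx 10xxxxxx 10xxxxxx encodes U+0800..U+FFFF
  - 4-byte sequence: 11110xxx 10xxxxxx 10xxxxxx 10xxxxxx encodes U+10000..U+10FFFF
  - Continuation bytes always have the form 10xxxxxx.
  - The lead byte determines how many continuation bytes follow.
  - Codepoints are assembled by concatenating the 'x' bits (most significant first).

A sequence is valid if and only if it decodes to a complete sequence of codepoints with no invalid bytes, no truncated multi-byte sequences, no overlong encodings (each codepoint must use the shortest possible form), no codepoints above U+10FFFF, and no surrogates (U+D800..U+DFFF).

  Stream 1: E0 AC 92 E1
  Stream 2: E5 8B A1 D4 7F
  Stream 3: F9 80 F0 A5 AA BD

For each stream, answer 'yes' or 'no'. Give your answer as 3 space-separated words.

Answer: no no no

Derivation:
Stream 1: error at byte offset 4. INVALID
Stream 2: error at byte offset 4. INVALID
Stream 3: error at byte offset 0. INVALID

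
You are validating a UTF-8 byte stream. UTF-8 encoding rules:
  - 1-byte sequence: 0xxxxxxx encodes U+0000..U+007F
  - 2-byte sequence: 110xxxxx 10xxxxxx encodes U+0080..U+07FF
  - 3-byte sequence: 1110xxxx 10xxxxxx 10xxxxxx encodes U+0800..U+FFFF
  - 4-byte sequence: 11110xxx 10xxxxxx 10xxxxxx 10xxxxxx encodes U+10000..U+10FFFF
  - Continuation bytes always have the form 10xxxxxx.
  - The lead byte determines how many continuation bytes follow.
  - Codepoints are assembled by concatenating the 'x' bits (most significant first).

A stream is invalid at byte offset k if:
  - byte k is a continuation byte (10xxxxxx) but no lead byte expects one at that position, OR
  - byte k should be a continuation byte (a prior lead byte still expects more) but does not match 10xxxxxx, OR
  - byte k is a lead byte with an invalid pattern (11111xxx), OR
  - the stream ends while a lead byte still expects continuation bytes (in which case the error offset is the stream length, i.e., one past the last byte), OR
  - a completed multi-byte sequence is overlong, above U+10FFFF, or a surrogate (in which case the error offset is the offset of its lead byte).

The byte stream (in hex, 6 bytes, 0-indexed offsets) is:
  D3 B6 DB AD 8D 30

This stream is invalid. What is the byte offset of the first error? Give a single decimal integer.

Answer: 4

Derivation:
Byte[0]=D3: 2-byte lead, need 1 cont bytes. acc=0x13
Byte[1]=B6: continuation. acc=(acc<<6)|0x36=0x4F6
Completed: cp=U+04F6 (starts at byte 0)
Byte[2]=DB: 2-byte lead, need 1 cont bytes. acc=0x1B
Byte[3]=AD: continuation. acc=(acc<<6)|0x2D=0x6ED
Completed: cp=U+06ED (starts at byte 2)
Byte[4]=8D: INVALID lead byte (not 0xxx/110x/1110/11110)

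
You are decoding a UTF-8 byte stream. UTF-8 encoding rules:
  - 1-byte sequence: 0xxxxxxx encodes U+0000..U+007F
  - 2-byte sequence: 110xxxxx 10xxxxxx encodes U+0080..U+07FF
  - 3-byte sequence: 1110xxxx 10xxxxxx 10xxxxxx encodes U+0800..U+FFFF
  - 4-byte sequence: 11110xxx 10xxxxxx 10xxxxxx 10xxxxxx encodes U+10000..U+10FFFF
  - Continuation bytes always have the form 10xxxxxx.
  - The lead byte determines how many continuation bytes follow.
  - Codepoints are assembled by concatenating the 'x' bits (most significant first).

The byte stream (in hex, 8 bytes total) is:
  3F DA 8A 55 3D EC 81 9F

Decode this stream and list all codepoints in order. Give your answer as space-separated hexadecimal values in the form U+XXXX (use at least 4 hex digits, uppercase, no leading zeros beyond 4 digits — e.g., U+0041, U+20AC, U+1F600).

Byte[0]=3F: 1-byte ASCII. cp=U+003F
Byte[1]=DA: 2-byte lead, need 1 cont bytes. acc=0x1A
Byte[2]=8A: continuation. acc=(acc<<6)|0x0A=0x68A
Completed: cp=U+068A (starts at byte 1)
Byte[3]=55: 1-byte ASCII. cp=U+0055
Byte[4]=3D: 1-byte ASCII. cp=U+003D
Byte[5]=EC: 3-byte lead, need 2 cont bytes. acc=0xC
Byte[6]=81: continuation. acc=(acc<<6)|0x01=0x301
Byte[7]=9F: continuation. acc=(acc<<6)|0x1F=0xC05F
Completed: cp=U+C05F (starts at byte 5)

Answer: U+003F U+068A U+0055 U+003D U+C05F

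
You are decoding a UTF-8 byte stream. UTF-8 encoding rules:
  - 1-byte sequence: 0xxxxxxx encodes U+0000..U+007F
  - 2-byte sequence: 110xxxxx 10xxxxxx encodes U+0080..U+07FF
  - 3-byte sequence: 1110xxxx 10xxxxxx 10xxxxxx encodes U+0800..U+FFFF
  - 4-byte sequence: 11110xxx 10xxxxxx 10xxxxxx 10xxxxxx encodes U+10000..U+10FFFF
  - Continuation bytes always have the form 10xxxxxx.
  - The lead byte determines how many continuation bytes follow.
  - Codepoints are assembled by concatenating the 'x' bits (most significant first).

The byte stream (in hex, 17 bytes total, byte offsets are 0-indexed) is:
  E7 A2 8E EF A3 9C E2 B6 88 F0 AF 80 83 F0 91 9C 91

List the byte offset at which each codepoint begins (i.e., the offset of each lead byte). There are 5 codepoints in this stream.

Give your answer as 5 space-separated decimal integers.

Answer: 0 3 6 9 13

Derivation:
Byte[0]=E7: 3-byte lead, need 2 cont bytes. acc=0x7
Byte[1]=A2: continuation. acc=(acc<<6)|0x22=0x1E2
Byte[2]=8E: continuation. acc=(acc<<6)|0x0E=0x788E
Completed: cp=U+788E (starts at byte 0)
Byte[3]=EF: 3-byte lead, need 2 cont bytes. acc=0xF
Byte[4]=A3: continuation. acc=(acc<<6)|0x23=0x3E3
Byte[5]=9C: continuation. acc=(acc<<6)|0x1C=0xF8DC
Completed: cp=U+F8DC (starts at byte 3)
Byte[6]=E2: 3-byte lead, need 2 cont bytes. acc=0x2
Byte[7]=B6: continuation. acc=(acc<<6)|0x36=0xB6
Byte[8]=88: continuation. acc=(acc<<6)|0x08=0x2D88
Completed: cp=U+2D88 (starts at byte 6)
Byte[9]=F0: 4-byte lead, need 3 cont bytes. acc=0x0
Byte[10]=AF: continuation. acc=(acc<<6)|0x2F=0x2F
Byte[11]=80: continuation. acc=(acc<<6)|0x00=0xBC0
Byte[12]=83: continuation. acc=(acc<<6)|0x03=0x2F003
Completed: cp=U+2F003 (starts at byte 9)
Byte[13]=F0: 4-byte lead, need 3 cont bytes. acc=0x0
Byte[14]=91: continuation. acc=(acc<<6)|0x11=0x11
Byte[15]=9C: continuation. acc=(acc<<6)|0x1C=0x45C
Byte[16]=91: continuation. acc=(acc<<6)|0x11=0x11711
Completed: cp=U+11711 (starts at byte 13)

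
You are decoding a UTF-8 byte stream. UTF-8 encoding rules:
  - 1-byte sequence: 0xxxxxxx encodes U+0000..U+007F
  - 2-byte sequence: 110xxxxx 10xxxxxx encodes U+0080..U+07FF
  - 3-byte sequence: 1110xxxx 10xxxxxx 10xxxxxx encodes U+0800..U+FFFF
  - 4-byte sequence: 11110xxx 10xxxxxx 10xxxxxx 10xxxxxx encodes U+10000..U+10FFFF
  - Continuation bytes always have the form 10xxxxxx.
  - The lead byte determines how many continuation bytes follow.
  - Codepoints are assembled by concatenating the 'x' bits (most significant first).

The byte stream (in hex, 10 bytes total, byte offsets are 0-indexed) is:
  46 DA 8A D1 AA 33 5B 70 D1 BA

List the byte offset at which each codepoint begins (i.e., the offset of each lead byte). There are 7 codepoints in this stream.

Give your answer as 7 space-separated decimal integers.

Answer: 0 1 3 5 6 7 8

Derivation:
Byte[0]=46: 1-byte ASCII. cp=U+0046
Byte[1]=DA: 2-byte lead, need 1 cont bytes. acc=0x1A
Byte[2]=8A: continuation. acc=(acc<<6)|0x0A=0x68A
Completed: cp=U+068A (starts at byte 1)
Byte[3]=D1: 2-byte lead, need 1 cont bytes. acc=0x11
Byte[4]=AA: continuation. acc=(acc<<6)|0x2A=0x46A
Completed: cp=U+046A (starts at byte 3)
Byte[5]=33: 1-byte ASCII. cp=U+0033
Byte[6]=5B: 1-byte ASCII. cp=U+005B
Byte[7]=70: 1-byte ASCII. cp=U+0070
Byte[8]=D1: 2-byte lead, need 1 cont bytes. acc=0x11
Byte[9]=BA: continuation. acc=(acc<<6)|0x3A=0x47A
Completed: cp=U+047A (starts at byte 8)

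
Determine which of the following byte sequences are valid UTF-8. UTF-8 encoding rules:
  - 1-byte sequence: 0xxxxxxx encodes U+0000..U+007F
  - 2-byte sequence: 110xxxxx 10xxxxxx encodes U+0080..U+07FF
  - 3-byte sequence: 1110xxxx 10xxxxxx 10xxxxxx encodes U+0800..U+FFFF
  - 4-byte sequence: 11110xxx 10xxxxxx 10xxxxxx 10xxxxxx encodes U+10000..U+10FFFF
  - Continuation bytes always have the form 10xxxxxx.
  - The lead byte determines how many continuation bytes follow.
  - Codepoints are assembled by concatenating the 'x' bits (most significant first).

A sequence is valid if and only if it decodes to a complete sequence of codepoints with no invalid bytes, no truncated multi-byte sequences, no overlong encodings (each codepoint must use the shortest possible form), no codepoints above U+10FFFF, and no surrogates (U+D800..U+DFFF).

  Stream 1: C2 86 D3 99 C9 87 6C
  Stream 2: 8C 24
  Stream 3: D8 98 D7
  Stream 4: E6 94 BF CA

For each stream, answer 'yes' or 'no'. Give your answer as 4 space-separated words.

Stream 1: decodes cleanly. VALID
Stream 2: error at byte offset 0. INVALID
Stream 3: error at byte offset 3. INVALID
Stream 4: error at byte offset 4. INVALID

Answer: yes no no no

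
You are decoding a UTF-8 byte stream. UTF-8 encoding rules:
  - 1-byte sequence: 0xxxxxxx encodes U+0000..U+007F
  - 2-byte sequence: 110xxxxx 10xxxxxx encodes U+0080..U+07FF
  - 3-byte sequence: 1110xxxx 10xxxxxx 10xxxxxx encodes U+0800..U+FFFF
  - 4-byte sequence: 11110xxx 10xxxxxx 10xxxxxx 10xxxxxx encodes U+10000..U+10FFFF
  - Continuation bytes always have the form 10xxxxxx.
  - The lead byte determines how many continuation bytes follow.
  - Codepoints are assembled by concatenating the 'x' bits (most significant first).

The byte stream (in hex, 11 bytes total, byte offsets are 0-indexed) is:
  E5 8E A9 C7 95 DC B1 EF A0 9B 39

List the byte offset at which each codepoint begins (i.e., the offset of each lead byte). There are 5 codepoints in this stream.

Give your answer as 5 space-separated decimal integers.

Byte[0]=E5: 3-byte lead, need 2 cont bytes. acc=0x5
Byte[1]=8E: continuation. acc=(acc<<6)|0x0E=0x14E
Byte[2]=A9: continuation. acc=(acc<<6)|0x29=0x53A9
Completed: cp=U+53A9 (starts at byte 0)
Byte[3]=C7: 2-byte lead, need 1 cont bytes. acc=0x7
Byte[4]=95: continuation. acc=(acc<<6)|0x15=0x1D5
Completed: cp=U+01D5 (starts at byte 3)
Byte[5]=DC: 2-byte lead, need 1 cont bytes. acc=0x1C
Byte[6]=B1: continuation. acc=(acc<<6)|0x31=0x731
Completed: cp=U+0731 (starts at byte 5)
Byte[7]=EF: 3-byte lead, need 2 cont bytes. acc=0xF
Byte[8]=A0: continuation. acc=(acc<<6)|0x20=0x3E0
Byte[9]=9B: continuation. acc=(acc<<6)|0x1B=0xF81B
Completed: cp=U+F81B (starts at byte 7)
Byte[10]=39: 1-byte ASCII. cp=U+0039

Answer: 0 3 5 7 10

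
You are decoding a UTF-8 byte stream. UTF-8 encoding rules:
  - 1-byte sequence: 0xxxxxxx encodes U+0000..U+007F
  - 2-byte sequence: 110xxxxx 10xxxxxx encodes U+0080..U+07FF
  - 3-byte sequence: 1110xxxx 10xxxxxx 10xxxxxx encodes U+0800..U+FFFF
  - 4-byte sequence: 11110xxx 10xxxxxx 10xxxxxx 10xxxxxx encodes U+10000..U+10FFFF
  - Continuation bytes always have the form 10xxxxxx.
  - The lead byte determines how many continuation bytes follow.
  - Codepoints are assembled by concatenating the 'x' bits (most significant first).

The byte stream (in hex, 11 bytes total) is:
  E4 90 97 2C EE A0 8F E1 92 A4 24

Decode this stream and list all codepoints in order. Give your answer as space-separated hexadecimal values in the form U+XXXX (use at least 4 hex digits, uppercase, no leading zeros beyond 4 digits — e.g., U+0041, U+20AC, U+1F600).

Byte[0]=E4: 3-byte lead, need 2 cont bytes. acc=0x4
Byte[1]=90: continuation. acc=(acc<<6)|0x10=0x110
Byte[2]=97: continuation. acc=(acc<<6)|0x17=0x4417
Completed: cp=U+4417 (starts at byte 0)
Byte[3]=2C: 1-byte ASCII. cp=U+002C
Byte[4]=EE: 3-byte lead, need 2 cont bytes. acc=0xE
Byte[5]=A0: continuation. acc=(acc<<6)|0x20=0x3A0
Byte[6]=8F: continuation. acc=(acc<<6)|0x0F=0xE80F
Completed: cp=U+E80F (starts at byte 4)
Byte[7]=E1: 3-byte lead, need 2 cont bytes. acc=0x1
Byte[8]=92: continuation. acc=(acc<<6)|0x12=0x52
Byte[9]=A4: continuation. acc=(acc<<6)|0x24=0x14A4
Completed: cp=U+14A4 (starts at byte 7)
Byte[10]=24: 1-byte ASCII. cp=U+0024

Answer: U+4417 U+002C U+E80F U+14A4 U+0024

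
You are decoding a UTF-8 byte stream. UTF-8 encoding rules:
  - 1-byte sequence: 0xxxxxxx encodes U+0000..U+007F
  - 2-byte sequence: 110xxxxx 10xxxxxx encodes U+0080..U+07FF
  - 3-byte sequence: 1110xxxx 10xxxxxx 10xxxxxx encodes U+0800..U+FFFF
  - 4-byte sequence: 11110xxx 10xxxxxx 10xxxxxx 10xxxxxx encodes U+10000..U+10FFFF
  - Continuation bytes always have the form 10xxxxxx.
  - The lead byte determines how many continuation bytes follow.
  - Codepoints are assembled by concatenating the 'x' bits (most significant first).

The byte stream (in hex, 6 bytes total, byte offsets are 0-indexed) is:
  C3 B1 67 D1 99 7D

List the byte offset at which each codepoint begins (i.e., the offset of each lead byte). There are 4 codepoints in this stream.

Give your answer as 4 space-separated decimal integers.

Byte[0]=C3: 2-byte lead, need 1 cont bytes. acc=0x3
Byte[1]=B1: continuation. acc=(acc<<6)|0x31=0xF1
Completed: cp=U+00F1 (starts at byte 0)
Byte[2]=67: 1-byte ASCII. cp=U+0067
Byte[3]=D1: 2-byte lead, need 1 cont bytes. acc=0x11
Byte[4]=99: continuation. acc=(acc<<6)|0x19=0x459
Completed: cp=U+0459 (starts at byte 3)
Byte[5]=7D: 1-byte ASCII. cp=U+007D

Answer: 0 2 3 5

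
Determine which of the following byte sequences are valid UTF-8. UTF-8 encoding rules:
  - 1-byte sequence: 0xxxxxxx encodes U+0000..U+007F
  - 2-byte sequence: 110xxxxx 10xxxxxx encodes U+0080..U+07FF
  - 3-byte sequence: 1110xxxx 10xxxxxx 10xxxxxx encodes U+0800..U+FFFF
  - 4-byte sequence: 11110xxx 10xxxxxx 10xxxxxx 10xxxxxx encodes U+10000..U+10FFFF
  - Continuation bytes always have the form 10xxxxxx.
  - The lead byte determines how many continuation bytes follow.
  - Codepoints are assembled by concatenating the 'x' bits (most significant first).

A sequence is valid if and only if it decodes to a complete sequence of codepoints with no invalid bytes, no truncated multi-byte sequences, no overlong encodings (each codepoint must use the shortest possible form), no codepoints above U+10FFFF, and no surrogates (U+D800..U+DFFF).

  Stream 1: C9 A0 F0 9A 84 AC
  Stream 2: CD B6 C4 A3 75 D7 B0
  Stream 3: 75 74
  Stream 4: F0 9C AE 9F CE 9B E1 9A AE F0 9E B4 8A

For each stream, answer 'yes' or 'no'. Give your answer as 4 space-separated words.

Stream 1: decodes cleanly. VALID
Stream 2: decodes cleanly. VALID
Stream 3: decodes cleanly. VALID
Stream 4: decodes cleanly. VALID

Answer: yes yes yes yes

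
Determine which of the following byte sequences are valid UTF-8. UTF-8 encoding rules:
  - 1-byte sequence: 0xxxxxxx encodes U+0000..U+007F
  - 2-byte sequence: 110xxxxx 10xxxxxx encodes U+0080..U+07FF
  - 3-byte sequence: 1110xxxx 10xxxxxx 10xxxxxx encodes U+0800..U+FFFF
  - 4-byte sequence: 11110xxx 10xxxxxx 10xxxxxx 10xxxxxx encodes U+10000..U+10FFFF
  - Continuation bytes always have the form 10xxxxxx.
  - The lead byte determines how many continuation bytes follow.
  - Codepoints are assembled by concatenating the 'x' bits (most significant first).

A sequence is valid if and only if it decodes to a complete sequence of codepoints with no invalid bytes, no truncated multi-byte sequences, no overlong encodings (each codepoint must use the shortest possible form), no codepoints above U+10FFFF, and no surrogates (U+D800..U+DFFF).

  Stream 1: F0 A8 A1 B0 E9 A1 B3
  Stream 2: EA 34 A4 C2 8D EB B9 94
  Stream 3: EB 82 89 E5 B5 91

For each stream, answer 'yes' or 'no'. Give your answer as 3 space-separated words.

Answer: yes no yes

Derivation:
Stream 1: decodes cleanly. VALID
Stream 2: error at byte offset 1. INVALID
Stream 3: decodes cleanly. VALID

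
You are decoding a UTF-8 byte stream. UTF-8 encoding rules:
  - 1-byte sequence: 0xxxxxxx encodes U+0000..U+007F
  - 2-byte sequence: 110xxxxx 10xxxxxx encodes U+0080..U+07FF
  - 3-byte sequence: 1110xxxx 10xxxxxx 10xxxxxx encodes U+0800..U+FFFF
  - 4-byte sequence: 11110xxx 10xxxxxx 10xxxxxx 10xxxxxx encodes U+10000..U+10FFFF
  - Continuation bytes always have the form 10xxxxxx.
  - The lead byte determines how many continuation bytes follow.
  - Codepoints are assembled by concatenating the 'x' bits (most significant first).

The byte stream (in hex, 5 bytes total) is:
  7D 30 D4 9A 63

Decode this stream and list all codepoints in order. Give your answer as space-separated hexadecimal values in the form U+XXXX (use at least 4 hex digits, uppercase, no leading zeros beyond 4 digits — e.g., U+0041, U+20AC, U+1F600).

Byte[0]=7D: 1-byte ASCII. cp=U+007D
Byte[1]=30: 1-byte ASCII. cp=U+0030
Byte[2]=D4: 2-byte lead, need 1 cont bytes. acc=0x14
Byte[3]=9A: continuation. acc=(acc<<6)|0x1A=0x51A
Completed: cp=U+051A (starts at byte 2)
Byte[4]=63: 1-byte ASCII. cp=U+0063

Answer: U+007D U+0030 U+051A U+0063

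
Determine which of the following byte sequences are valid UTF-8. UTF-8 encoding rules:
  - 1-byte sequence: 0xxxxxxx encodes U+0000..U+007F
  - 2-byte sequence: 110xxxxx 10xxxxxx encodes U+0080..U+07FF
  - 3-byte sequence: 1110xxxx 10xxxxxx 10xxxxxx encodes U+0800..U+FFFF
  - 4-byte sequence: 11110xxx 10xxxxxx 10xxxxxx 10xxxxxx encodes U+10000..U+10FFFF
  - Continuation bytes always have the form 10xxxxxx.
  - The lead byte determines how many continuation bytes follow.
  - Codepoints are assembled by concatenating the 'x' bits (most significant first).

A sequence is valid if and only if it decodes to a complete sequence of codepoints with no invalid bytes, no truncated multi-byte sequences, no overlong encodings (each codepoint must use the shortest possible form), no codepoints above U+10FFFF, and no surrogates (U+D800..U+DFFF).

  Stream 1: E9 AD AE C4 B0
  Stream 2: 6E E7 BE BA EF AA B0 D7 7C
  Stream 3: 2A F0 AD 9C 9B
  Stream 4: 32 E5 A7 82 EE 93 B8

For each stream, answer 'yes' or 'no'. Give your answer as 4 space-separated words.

Stream 1: decodes cleanly. VALID
Stream 2: error at byte offset 8. INVALID
Stream 3: decodes cleanly. VALID
Stream 4: decodes cleanly. VALID

Answer: yes no yes yes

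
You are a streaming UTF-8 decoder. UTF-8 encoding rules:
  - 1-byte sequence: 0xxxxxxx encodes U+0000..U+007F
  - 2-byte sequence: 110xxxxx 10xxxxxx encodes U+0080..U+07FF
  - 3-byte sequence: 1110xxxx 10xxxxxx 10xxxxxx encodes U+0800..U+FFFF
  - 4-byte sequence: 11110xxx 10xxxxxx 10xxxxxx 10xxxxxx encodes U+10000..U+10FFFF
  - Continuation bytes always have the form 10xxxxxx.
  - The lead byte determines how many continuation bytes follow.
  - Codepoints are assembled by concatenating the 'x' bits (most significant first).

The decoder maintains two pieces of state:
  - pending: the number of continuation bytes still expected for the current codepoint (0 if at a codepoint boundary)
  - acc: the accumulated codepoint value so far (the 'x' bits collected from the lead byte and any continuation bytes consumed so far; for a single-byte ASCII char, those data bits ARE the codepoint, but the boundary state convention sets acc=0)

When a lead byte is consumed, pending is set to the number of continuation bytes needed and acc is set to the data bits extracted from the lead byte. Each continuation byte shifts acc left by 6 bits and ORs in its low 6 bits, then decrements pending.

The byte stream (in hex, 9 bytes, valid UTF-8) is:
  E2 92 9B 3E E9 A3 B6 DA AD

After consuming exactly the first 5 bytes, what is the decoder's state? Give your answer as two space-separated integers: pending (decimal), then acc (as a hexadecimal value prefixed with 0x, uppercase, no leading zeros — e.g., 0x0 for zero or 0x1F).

Answer: 2 0x9

Derivation:
Byte[0]=E2: 3-byte lead. pending=2, acc=0x2
Byte[1]=92: continuation. acc=(acc<<6)|0x12=0x92, pending=1
Byte[2]=9B: continuation. acc=(acc<<6)|0x1B=0x249B, pending=0
Byte[3]=3E: 1-byte. pending=0, acc=0x0
Byte[4]=E9: 3-byte lead. pending=2, acc=0x9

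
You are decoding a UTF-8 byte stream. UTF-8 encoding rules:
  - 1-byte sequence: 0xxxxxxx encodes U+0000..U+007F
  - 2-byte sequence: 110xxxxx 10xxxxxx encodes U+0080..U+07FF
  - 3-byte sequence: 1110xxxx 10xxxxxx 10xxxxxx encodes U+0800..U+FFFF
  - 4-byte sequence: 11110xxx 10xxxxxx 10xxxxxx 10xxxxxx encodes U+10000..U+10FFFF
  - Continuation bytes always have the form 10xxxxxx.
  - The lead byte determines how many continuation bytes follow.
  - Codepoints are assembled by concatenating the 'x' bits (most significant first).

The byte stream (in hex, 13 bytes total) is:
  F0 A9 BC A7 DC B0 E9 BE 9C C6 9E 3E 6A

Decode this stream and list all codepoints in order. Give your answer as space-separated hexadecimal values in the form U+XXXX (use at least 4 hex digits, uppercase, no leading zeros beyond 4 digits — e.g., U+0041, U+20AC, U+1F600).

Byte[0]=F0: 4-byte lead, need 3 cont bytes. acc=0x0
Byte[1]=A9: continuation. acc=(acc<<6)|0x29=0x29
Byte[2]=BC: continuation. acc=(acc<<6)|0x3C=0xA7C
Byte[3]=A7: continuation. acc=(acc<<6)|0x27=0x29F27
Completed: cp=U+29F27 (starts at byte 0)
Byte[4]=DC: 2-byte lead, need 1 cont bytes. acc=0x1C
Byte[5]=B0: continuation. acc=(acc<<6)|0x30=0x730
Completed: cp=U+0730 (starts at byte 4)
Byte[6]=E9: 3-byte lead, need 2 cont bytes. acc=0x9
Byte[7]=BE: continuation. acc=(acc<<6)|0x3E=0x27E
Byte[8]=9C: continuation. acc=(acc<<6)|0x1C=0x9F9C
Completed: cp=U+9F9C (starts at byte 6)
Byte[9]=C6: 2-byte lead, need 1 cont bytes. acc=0x6
Byte[10]=9E: continuation. acc=(acc<<6)|0x1E=0x19E
Completed: cp=U+019E (starts at byte 9)
Byte[11]=3E: 1-byte ASCII. cp=U+003E
Byte[12]=6A: 1-byte ASCII. cp=U+006A

Answer: U+29F27 U+0730 U+9F9C U+019E U+003E U+006A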